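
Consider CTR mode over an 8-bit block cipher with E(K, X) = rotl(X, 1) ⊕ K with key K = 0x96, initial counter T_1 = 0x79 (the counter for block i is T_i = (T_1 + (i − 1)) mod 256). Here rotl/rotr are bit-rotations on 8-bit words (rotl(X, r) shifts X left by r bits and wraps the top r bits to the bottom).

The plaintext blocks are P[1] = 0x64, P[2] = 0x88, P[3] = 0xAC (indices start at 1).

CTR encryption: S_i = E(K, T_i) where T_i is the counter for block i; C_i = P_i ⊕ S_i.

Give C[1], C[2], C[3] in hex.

C[1] = 0x00, C[2] = 0xEA, C[3] = 0xCC

C[1]: T = 0x79, S = E(K, T) = 0x64; 0x64 ⊕ 0x64 = 0x00.
C[2]: T = 0x7A, S = E(K, T) = 0x62; 0x88 ⊕ 0x62 = 0xEA.
C[3]: T = 0x7B, S = E(K, T) = 0x60; 0xAC ⊕ 0x60 = 0xCC.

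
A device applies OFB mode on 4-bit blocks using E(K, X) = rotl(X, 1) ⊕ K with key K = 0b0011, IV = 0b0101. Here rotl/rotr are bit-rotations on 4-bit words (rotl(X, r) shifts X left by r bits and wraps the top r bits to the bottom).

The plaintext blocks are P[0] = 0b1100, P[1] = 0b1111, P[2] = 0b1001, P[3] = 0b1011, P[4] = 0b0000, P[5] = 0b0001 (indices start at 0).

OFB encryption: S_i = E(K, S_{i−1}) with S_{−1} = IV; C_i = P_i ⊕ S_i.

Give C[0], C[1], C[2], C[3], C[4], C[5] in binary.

C[0]: S = E(K, 0b0101) = 0b1001; 0b1100 ⊕ 0b1001 = 0b0101.
C[1]: S = E(K, 0b1001) = 0b0000; 0b1111 ⊕ 0b0000 = 0b1111.
C[2]: S = E(K, 0b0000) = 0b0011; 0b1001 ⊕ 0b0011 = 0b1010.
C[3]: S = E(K, 0b0011) = 0b0101; 0b1011 ⊕ 0b0101 = 0b1110.
C[4]: S = E(K, 0b0101) = 0b1001; 0b0000 ⊕ 0b1001 = 0b1001.
C[5]: S = E(K, 0b1001) = 0b0000; 0b0001 ⊕ 0b0000 = 0b0001.

C[0] = 0b0101, C[1] = 0b1111, C[2] = 0b1010, C[3] = 0b1110, C[4] = 0b1001, C[5] = 0b0001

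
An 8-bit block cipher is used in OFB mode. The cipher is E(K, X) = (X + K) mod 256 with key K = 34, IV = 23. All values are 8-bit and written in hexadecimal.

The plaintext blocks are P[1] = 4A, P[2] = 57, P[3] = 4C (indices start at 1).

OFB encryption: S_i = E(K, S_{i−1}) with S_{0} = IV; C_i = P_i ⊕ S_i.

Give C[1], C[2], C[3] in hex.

C[1]: S = E(K, 23) = 57; 4A ⊕ 57 = 1D.
C[2]: S = E(K, 57) = 8B; 57 ⊕ 8B = DC.
C[3]: S = E(K, 8B) = BF; 4C ⊕ BF = F3.

C[1] = 1D, C[2] = DC, C[3] = F3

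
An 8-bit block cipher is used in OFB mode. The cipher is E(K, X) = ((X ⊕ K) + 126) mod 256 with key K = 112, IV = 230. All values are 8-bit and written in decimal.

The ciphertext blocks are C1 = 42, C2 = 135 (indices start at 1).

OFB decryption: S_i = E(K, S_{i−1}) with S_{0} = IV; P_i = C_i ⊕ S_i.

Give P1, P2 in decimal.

P1 = 62, P2 = 101

P1: S = E(K, 230) = 20; 42 ⊕ 20 = 62.
P2: S = E(K, 20) = 226; 135 ⊕ 226 = 101.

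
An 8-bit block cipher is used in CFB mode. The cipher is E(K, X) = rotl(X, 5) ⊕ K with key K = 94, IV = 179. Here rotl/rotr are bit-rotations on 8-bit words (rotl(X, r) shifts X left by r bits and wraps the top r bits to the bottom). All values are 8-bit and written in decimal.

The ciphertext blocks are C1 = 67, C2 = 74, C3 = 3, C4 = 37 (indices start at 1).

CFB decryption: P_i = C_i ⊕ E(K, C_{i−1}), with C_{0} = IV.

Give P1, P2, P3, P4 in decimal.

P1 = 107, P2 = 124, P3 = 20, P4 = 27

P1: E(K, 179) = 40; 67 ⊕ 40 = 107.
P2: E(K, 67) = 54; 74 ⊕ 54 = 124.
P3: E(K, 74) = 23; 3 ⊕ 23 = 20.
P4: E(K, 3) = 62; 37 ⊕ 62 = 27.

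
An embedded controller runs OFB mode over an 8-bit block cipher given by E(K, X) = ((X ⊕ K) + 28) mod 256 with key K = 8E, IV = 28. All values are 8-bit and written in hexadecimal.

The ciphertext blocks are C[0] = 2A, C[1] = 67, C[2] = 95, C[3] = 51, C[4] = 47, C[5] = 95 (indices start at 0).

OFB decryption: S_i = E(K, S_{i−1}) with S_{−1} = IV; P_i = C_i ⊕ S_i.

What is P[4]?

P[4] = 09

P[0]: S = E(K, 28) = CE; 2A ⊕ CE = E4.
P[1]: S = E(K, CE) = 68; 67 ⊕ 68 = 0F.
P[2]: S = E(K, 68) = 0E; 95 ⊕ 0E = 9B.
P[3]: S = E(K, 0E) = A8; 51 ⊕ A8 = F9.
P[4]: S = E(K, A8) = 4E; 47 ⊕ 4E = 09.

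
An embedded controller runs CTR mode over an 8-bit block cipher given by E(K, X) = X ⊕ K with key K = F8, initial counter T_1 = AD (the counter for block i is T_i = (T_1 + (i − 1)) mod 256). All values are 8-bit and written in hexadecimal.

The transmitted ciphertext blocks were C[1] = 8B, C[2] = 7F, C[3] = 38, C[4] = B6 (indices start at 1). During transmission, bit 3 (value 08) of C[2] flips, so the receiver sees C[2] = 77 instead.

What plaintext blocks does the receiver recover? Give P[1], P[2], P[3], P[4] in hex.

CTR decryption: S_i = E(K, T_i) where T_i is the counter for block i; P_i = C_i ⊕ S_i.
Only C[2] changed, to 77. In CTR, a change in C_i flips the same bit in P_i only; the keystream is unaffected. Decrypting the received ciphertext:
P[1]: T = AD, S = E(K, T) = 55; 8B ⊕ 55 = DE.
P[2]: T = AE, S = E(K, T) = 56; 77 ⊕ 56 = 21.
P[3]: T = AF, S = E(K, T) = 57; 38 ⊕ 57 = 6F.
P[4]: T = B0, S = E(K, T) = 48; B6 ⊕ 48 = FE.
Blocks that differ from the original plaintext: P[2].

P[1] = DE, P[2] = 21, P[3] = 6F, P[4] = FE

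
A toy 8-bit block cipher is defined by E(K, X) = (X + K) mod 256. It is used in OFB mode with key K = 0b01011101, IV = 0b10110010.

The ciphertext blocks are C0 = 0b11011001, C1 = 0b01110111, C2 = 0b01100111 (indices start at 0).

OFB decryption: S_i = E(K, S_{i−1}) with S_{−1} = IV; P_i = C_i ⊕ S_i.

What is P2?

P2 = 0b10101110

P0: S = E(K, 0b10110010) = 0b00001111; 0b11011001 ⊕ 0b00001111 = 0b11010110.
P1: S = E(K, 0b00001111) = 0b01101100; 0b01110111 ⊕ 0b01101100 = 0b00011011.
P2: S = E(K, 0b01101100) = 0b11001001; 0b01100111 ⊕ 0b11001001 = 0b10101110.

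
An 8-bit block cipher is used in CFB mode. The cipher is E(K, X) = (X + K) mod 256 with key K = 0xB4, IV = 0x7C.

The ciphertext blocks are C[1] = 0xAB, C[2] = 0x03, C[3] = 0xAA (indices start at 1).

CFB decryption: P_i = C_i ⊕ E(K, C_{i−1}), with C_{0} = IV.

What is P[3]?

P[3] = 0x1D

P[3]: E(K, 0x03) = 0xB7; 0xAA ⊕ 0xB7 = 0x1D.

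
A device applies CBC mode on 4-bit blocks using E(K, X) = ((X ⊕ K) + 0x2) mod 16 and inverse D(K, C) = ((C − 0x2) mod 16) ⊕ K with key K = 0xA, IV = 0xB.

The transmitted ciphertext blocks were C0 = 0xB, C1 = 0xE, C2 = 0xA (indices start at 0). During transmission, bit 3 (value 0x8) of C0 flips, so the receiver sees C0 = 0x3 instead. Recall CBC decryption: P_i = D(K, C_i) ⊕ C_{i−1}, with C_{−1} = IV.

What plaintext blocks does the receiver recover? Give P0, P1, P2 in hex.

Only C0 changed, to 0x3. In CBC, a change in C_i garbles P_i and flips the same bit in P_{i+1}. Decrypting the received ciphertext:
P0: D(K, 0x3) = 0xB; 0xB ⊕ 0xB = 0x0.
P1: D(K, 0xE) = 0x6; 0x6 ⊕ 0x3 = 0x5.
P2: D(K, 0xA) = 0x2; 0x2 ⊕ 0xE = 0xC.
Blocks that differ from the original plaintext: P0, P1.

P0 = 0x0, P1 = 0x5, P2 = 0xC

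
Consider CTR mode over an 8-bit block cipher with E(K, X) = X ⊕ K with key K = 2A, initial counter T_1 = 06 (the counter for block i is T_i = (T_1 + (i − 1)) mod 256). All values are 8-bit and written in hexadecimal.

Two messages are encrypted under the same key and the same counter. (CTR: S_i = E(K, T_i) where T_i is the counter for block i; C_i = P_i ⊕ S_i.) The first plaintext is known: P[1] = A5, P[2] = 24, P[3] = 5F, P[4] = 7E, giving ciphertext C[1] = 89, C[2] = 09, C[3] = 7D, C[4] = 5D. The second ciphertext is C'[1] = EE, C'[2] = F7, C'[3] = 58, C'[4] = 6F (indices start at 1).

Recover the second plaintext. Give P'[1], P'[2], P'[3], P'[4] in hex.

P'[1] = C2, P'[2] = DA, P'[3] = 7A, P'[4] = 4C

In CTR with a reused counter, both messages share the same keystream S_i, so C_i ⊕ C'_i = P_i ⊕ P'_i and thus P'_i = P_i ⊕ C_i ⊕ C'_i.
P'[1]: A5 ⊕ 89 ⊕ EE = C2.
P'[2]: 24 ⊕ 09 ⊕ F7 = DA.
P'[3]: 5F ⊕ 7D ⊕ 58 = 7A.
P'[4]: 7E ⊕ 5D ⊕ 6F = 4C.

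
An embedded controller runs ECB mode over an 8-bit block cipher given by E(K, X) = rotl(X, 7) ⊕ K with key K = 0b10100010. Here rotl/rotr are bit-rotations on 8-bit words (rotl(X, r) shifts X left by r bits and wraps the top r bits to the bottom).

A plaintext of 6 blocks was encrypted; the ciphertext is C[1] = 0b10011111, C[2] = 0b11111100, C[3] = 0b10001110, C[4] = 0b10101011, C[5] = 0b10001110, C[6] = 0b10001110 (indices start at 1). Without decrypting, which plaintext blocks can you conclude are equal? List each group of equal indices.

ECB encrypts each block independently with the same key, so equal ciphertext blocks imply equal plaintext blocks.
C[3] = C[5] = C[6] = 0b10001110, so P[3] = P[5] = P[6].

P[3] = P[5] = P[6]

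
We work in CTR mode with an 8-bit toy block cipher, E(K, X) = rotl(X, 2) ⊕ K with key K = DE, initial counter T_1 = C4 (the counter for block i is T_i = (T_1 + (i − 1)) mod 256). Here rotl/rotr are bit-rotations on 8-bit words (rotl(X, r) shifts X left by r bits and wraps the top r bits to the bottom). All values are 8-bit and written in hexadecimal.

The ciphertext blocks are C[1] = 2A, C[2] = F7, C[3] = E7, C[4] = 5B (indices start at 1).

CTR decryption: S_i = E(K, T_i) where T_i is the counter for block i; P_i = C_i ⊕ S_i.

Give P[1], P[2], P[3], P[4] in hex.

P[1]: T = C4, S = E(K, T) = CD; 2A ⊕ CD = E7.
P[2]: T = C5, S = E(K, T) = C9; F7 ⊕ C9 = 3E.
P[3]: T = C6, S = E(K, T) = C5; E7 ⊕ C5 = 22.
P[4]: T = C7, S = E(K, T) = C1; 5B ⊕ C1 = 9A.

P[1] = E7, P[2] = 3E, P[3] = 22, P[4] = 9A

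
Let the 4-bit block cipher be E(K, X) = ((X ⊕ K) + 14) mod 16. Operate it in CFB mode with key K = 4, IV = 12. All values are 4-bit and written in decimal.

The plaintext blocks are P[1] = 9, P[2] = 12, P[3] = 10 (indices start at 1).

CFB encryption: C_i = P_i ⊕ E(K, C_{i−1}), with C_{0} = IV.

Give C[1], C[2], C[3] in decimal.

C[1]: E(K, 12) = 6; 9 ⊕ 6 = 15.
C[2]: E(K, 15) = 9; 12 ⊕ 9 = 5.
C[3]: E(K, 5) = 15; 10 ⊕ 15 = 5.

C[1] = 15, C[2] = 5, C[3] = 5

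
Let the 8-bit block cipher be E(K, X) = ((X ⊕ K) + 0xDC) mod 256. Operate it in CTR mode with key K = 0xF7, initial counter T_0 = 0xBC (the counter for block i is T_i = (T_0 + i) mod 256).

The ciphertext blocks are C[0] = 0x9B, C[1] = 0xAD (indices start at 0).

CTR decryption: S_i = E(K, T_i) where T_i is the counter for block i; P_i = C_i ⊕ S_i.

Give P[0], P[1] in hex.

P[0] = 0xBC, P[1] = 0x8B

P[0]: T = 0xBC, S = E(K, T) = 0x27; 0x9B ⊕ 0x27 = 0xBC.
P[1]: T = 0xBD, S = E(K, T) = 0x26; 0xAD ⊕ 0x26 = 0x8B.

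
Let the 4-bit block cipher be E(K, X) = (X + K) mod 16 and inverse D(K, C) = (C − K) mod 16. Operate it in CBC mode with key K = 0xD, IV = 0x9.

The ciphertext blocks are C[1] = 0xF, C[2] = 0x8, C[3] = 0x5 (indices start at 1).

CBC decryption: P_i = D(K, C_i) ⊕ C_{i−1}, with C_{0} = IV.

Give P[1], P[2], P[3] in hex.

P[1] = 0xB, P[2] = 0x4, P[3] = 0x0

P[1]: D(K, 0xF) = 0x2; 0x2 ⊕ 0x9 = 0xB.
P[2]: D(K, 0x8) = 0xB; 0xB ⊕ 0xF = 0x4.
P[3]: D(K, 0x5) = 0x8; 0x8 ⊕ 0x8 = 0x0.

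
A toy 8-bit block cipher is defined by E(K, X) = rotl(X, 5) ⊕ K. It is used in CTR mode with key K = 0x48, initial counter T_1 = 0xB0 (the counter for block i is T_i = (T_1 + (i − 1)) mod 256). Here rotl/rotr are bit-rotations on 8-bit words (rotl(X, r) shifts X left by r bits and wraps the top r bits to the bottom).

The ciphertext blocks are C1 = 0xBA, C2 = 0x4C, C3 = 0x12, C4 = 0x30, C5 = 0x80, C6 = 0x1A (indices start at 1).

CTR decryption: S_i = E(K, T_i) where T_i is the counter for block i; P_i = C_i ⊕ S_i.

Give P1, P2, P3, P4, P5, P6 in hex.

P1: T = 0xB0, S = E(K, T) = 0x5E; 0xBA ⊕ 0x5E = 0xE4.
P2: T = 0xB1, S = E(K, T) = 0x7E; 0x4C ⊕ 0x7E = 0x32.
P3: T = 0xB2, S = E(K, T) = 0x1E; 0x12 ⊕ 0x1E = 0x0C.
P4: T = 0xB3, S = E(K, T) = 0x3E; 0x30 ⊕ 0x3E = 0x0E.
P5: T = 0xB4, S = E(K, T) = 0xDE; 0x80 ⊕ 0xDE = 0x5E.
P6: T = 0xB5, S = E(K, T) = 0xFE; 0x1A ⊕ 0xFE = 0xE4.

P1 = 0xE4, P2 = 0x32, P3 = 0x0C, P4 = 0x0E, P5 = 0x5E, P6 = 0xE4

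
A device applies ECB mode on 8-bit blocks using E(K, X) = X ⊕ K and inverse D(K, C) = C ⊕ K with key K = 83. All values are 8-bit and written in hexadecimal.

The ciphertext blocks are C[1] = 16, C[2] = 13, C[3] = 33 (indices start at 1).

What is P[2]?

ECB decryption: P_i = D(K, C_i).
P[2]: D(K, 13) = 90.

P[2] = 90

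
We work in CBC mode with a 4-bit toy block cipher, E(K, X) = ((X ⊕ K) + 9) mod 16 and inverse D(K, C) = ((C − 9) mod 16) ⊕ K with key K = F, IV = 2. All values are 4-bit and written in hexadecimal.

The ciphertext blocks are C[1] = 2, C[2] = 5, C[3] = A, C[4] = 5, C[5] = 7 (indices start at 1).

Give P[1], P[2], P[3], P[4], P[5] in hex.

P[1] = 4, P[2] = 1, P[3] = B, P[4] = 9, P[5] = 4

CBC decryption: P_i = D(K, C_i) ⊕ C_{i−1}, with C_{0} = IV.
P[1]: D(K, 2) = 6; 6 ⊕ 2 = 4.
P[2]: D(K, 5) = 3; 3 ⊕ 2 = 1.
P[3]: D(K, A) = E; E ⊕ 5 = B.
P[4]: D(K, 5) = 3; 3 ⊕ A = 9.
P[5]: D(K, 7) = 1; 1 ⊕ 5 = 4.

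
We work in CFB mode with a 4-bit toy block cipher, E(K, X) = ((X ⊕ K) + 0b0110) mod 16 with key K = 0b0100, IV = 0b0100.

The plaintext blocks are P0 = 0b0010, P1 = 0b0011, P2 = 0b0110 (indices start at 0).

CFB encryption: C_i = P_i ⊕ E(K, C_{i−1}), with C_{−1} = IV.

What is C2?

C0: E(K, 0b0100) = 0b0110; 0b0010 ⊕ 0b0110 = 0b0100.
C1: E(K, 0b0100) = 0b0110; 0b0011 ⊕ 0b0110 = 0b0101.
C2: E(K, 0b0101) = 0b0111; 0b0110 ⊕ 0b0111 = 0b0001.

C2 = 0b0001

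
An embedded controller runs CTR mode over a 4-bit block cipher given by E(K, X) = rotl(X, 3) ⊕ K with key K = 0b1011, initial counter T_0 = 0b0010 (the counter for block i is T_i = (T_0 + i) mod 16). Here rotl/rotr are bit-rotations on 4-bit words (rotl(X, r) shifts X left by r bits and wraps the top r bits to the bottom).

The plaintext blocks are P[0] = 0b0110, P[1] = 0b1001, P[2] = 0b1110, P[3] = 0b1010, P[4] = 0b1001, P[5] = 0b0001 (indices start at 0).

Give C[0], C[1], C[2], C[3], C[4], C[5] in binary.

CTR encryption: S_i = E(K, T_i) where T_i is the counter for block i; C_i = P_i ⊕ S_i.
C[0]: T = 0b0010, S = E(K, T) = 0b1010; 0b0110 ⊕ 0b1010 = 0b1100.
C[1]: T = 0b0011, S = E(K, T) = 0b0010; 0b1001 ⊕ 0b0010 = 0b1011.
C[2]: T = 0b0100, S = E(K, T) = 0b1001; 0b1110 ⊕ 0b1001 = 0b0111.
C[3]: T = 0b0101, S = E(K, T) = 0b0001; 0b1010 ⊕ 0b0001 = 0b1011.
C[4]: T = 0b0110, S = E(K, T) = 0b1000; 0b1001 ⊕ 0b1000 = 0b0001.
C[5]: T = 0b0111, S = E(K, T) = 0b0000; 0b0001 ⊕ 0b0000 = 0b0001.

C[0] = 0b1100, C[1] = 0b1011, C[2] = 0b0111, C[3] = 0b1011, C[4] = 0b0001, C[5] = 0b0001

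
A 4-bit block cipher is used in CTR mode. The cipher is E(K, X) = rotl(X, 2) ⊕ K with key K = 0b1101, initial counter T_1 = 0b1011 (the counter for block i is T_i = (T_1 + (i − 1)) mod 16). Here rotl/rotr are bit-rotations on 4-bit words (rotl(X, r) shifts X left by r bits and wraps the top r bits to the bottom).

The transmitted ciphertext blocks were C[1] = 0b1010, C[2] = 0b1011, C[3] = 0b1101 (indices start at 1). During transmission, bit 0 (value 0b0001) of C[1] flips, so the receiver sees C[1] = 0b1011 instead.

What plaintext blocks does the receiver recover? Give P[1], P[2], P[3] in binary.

P[1] = 0b1000, P[2] = 0b0101, P[3] = 0b0111

CTR decryption: S_i = E(K, T_i) where T_i is the counter for block i; P_i = C_i ⊕ S_i.
Only C[1] changed, to 0b1011. In CTR, a change in C_i flips the same bit in P_i only; the keystream is unaffected. Decrypting the received ciphertext:
P[1]: T = 0b1011, S = E(K, T) = 0b0011; 0b1011 ⊕ 0b0011 = 0b1000.
P[2]: T = 0b1100, S = E(K, T) = 0b1110; 0b1011 ⊕ 0b1110 = 0b0101.
P[3]: T = 0b1101, S = E(K, T) = 0b1010; 0b1101 ⊕ 0b1010 = 0b0111.
Blocks that differ from the original plaintext: P[1].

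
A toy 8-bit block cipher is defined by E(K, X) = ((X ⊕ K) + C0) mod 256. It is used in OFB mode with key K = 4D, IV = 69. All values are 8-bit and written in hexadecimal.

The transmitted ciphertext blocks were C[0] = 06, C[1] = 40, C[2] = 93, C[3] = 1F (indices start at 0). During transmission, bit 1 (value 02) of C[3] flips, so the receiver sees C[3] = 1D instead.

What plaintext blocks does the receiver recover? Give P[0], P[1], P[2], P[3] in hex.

OFB decryption: S_i = E(K, S_{i−1}) with S_{−1} = IV; P_i = C_i ⊕ S_i.
Only C[3] changed, to 1D. In OFB, a change in C_i flips the same bit in P_i only; the keystream is unaffected. Decrypting the received ciphertext:
P[0]: S = E(K, 69) = E4; 06 ⊕ E4 = E2.
P[1]: S = E(K, E4) = 69; 40 ⊕ 69 = 29.
P[2]: S = E(K, 69) = E4; 93 ⊕ E4 = 77.
P[3]: S = E(K, E4) = 69; 1D ⊕ 69 = 74.
Blocks that differ from the original plaintext: P[3].

P[0] = E2, P[1] = 29, P[2] = 77, P[3] = 74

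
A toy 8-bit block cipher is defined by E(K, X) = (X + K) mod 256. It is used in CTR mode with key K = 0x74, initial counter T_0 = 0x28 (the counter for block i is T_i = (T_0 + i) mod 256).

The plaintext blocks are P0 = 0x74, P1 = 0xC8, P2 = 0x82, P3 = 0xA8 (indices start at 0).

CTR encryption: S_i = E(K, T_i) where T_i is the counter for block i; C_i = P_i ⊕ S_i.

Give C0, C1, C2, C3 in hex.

C0: T = 0x28, S = E(K, T) = 0x9C; 0x74 ⊕ 0x9C = 0xE8.
C1: T = 0x29, S = E(K, T) = 0x9D; 0xC8 ⊕ 0x9D = 0x55.
C2: T = 0x2A, S = E(K, T) = 0x9E; 0x82 ⊕ 0x9E = 0x1C.
C3: T = 0x2B, S = E(K, T) = 0x9F; 0xA8 ⊕ 0x9F = 0x37.

C0 = 0xE8, C1 = 0x55, C2 = 0x1C, C3 = 0x37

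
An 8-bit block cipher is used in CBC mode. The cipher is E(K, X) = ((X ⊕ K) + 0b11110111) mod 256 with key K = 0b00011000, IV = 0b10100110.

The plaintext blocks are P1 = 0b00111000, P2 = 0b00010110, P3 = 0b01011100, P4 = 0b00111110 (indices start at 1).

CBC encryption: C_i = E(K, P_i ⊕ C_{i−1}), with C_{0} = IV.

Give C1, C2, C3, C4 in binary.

C1 = 0b01111101, C2 = 0b01101010, C3 = 0b00100101, C4 = 0b11111010

C1: P1 ⊕ 0b10100110 = 0b10011110; E(K, 0b10011110) = 0b01111101.
C2: P2 ⊕ 0b01111101 = 0b01101011; E(K, 0b01101011) = 0b01101010.
C3: P3 ⊕ 0b01101010 = 0b00110110; E(K, 0b00110110) = 0b00100101.
C4: P4 ⊕ 0b00100101 = 0b00011011; E(K, 0b00011011) = 0b11111010.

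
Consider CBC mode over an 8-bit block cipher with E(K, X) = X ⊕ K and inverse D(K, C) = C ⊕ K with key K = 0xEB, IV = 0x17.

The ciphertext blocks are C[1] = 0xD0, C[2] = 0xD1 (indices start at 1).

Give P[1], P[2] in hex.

P[1] = 0x2C, P[2] = 0xEA

CBC decryption: P_i = D(K, C_i) ⊕ C_{i−1}, with C_{0} = IV.
P[1]: D(K, 0xD0) = 0x3B; 0x3B ⊕ 0x17 = 0x2C.
P[2]: D(K, 0xD1) = 0x3A; 0x3A ⊕ 0xD0 = 0xEA.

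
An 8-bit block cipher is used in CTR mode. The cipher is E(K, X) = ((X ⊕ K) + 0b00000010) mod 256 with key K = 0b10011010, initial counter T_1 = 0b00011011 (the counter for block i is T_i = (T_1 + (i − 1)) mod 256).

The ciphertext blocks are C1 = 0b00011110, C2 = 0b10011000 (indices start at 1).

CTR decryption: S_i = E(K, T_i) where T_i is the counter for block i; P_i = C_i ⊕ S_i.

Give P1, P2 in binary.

P1: T = 0b00011011, S = E(K, T) = 0b10000011; 0b00011110 ⊕ 0b10000011 = 0b10011101.
P2: T = 0b00011100, S = E(K, T) = 0b10001000; 0b10011000 ⊕ 0b10001000 = 0b00010000.

P1 = 0b10011101, P2 = 0b00010000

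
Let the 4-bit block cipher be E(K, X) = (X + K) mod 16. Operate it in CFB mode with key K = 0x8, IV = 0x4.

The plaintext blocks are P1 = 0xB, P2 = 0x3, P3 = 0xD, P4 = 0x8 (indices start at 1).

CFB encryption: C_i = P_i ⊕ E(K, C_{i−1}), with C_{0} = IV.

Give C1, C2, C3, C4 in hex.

C1 = 0x7, C2 = 0xC, C3 = 0x9, C4 = 0x9

C1: E(K, 0x4) = 0xC; 0xB ⊕ 0xC = 0x7.
C2: E(K, 0x7) = 0xF; 0x3 ⊕ 0xF = 0xC.
C3: E(K, 0xC) = 0x4; 0xD ⊕ 0x4 = 0x9.
C4: E(K, 0x9) = 0x1; 0x8 ⊕ 0x1 = 0x9.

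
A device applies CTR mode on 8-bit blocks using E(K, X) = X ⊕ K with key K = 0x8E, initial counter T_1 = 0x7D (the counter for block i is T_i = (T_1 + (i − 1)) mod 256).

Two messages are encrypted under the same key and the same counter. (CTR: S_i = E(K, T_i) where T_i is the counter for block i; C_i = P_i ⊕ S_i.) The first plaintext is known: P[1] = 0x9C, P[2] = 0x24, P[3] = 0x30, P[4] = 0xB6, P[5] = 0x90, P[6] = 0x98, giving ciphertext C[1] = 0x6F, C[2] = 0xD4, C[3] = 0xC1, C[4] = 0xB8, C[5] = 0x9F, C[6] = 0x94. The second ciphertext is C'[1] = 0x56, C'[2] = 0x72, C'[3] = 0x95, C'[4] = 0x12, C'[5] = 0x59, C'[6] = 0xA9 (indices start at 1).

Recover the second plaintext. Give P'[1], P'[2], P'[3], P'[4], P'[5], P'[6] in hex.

P'[1] = 0xA5, P'[2] = 0x82, P'[3] = 0x64, P'[4] = 0x1C, P'[5] = 0x56, P'[6] = 0xA5

In CTR with a reused counter, both messages share the same keystream S_i, so C_i ⊕ C'_i = P_i ⊕ P'_i and thus P'_i = P_i ⊕ C_i ⊕ C'_i.
P'[1]: 0x9C ⊕ 0x6F ⊕ 0x56 = 0xA5.
P'[2]: 0x24 ⊕ 0xD4 ⊕ 0x72 = 0x82.
P'[3]: 0x30 ⊕ 0xC1 ⊕ 0x95 = 0x64.
P'[4]: 0xB6 ⊕ 0xB8 ⊕ 0x12 = 0x1C.
P'[5]: 0x90 ⊕ 0x9F ⊕ 0x59 = 0x56.
P'[6]: 0x98 ⊕ 0x94 ⊕ 0xA9 = 0xA5.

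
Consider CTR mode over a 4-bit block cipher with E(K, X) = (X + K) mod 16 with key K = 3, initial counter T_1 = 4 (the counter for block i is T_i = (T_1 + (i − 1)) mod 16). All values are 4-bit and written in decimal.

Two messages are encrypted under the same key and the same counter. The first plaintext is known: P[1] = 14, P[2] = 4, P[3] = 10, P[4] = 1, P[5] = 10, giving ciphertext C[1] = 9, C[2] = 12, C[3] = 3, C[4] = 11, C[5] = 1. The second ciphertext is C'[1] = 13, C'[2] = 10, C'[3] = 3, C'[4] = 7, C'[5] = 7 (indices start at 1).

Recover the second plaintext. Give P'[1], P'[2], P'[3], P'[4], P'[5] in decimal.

In CTR with a reused counter, both messages share the same keystream S_i, so C_i ⊕ C'_i = P_i ⊕ P'_i and thus P'_i = P_i ⊕ C_i ⊕ C'_i.
P'[1]: 14 ⊕ 9 ⊕ 13 = 10.
P'[2]: 4 ⊕ 12 ⊕ 10 = 2.
P'[3]: 10 ⊕ 3 ⊕ 3 = 10.
P'[4]: 1 ⊕ 11 ⊕ 7 = 13.
P'[5]: 10 ⊕ 1 ⊕ 7 = 12.

P'[1] = 10, P'[2] = 2, P'[3] = 10, P'[4] = 13, P'[5] = 12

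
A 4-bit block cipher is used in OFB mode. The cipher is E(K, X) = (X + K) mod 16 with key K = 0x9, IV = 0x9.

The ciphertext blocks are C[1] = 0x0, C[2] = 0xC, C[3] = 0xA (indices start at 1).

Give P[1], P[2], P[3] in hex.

OFB decryption: S_i = E(K, S_{i−1}) with S_{0} = IV; P_i = C_i ⊕ S_i.
P[1]: S = E(K, 0x9) = 0x2; 0x0 ⊕ 0x2 = 0x2.
P[2]: S = E(K, 0x2) = 0xB; 0xC ⊕ 0xB = 0x7.
P[3]: S = E(K, 0xB) = 0x4; 0xA ⊕ 0x4 = 0xE.

P[1] = 0x2, P[2] = 0x7, P[3] = 0xE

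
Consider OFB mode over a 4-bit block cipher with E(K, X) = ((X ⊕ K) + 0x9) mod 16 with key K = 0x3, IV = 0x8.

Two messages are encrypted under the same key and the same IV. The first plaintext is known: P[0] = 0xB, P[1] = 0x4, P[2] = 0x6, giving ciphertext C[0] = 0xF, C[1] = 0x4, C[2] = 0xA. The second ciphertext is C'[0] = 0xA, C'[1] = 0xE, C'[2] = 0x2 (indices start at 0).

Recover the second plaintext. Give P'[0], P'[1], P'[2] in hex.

In OFB with a reused IV, both messages share the same keystream S_i, so C_i ⊕ C'_i = P_i ⊕ P'_i and thus P'_i = P_i ⊕ C_i ⊕ C'_i.
P'[0]: 0xB ⊕ 0xF ⊕ 0xA = 0xE.
P'[1]: 0x4 ⊕ 0x4 ⊕ 0xE = 0xE.
P'[2]: 0x6 ⊕ 0xA ⊕ 0x2 = 0xE.

P'[0] = 0xE, P'[1] = 0xE, P'[2] = 0xE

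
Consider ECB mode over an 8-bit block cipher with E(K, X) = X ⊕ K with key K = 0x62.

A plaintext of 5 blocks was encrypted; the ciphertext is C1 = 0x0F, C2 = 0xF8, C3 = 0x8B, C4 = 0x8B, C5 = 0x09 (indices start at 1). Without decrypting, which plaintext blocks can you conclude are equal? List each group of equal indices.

ECB encrypts each block independently with the same key, so equal ciphertext blocks imply equal plaintext blocks.
C3 = C4 = 0x8B, so P3 = P4.

P3 = P4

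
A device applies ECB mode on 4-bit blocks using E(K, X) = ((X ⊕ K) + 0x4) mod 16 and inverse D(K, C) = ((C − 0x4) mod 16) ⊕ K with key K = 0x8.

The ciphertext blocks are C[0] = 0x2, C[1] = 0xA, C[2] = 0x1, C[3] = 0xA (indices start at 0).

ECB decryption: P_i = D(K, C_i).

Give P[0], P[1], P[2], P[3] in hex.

P[0]: D(K, 0x2) = 0x6.
P[1]: D(K, 0xA) = 0xE.
P[2]: D(K, 0x1) = 0x5.
P[3]: D(K, 0xA) = 0xE.

P[0] = 0x6, P[1] = 0xE, P[2] = 0x5, P[3] = 0xE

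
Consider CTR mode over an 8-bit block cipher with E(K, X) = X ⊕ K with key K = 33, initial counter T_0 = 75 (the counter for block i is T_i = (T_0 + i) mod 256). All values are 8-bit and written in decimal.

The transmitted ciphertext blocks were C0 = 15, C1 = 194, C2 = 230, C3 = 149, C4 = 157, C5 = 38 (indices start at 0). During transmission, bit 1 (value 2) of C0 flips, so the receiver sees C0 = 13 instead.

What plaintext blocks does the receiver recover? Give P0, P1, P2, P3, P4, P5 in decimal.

P0 = 103, P1 = 175, P2 = 138, P3 = 250, P4 = 243, P5 = 87

CTR decryption: S_i = E(K, T_i) where T_i is the counter for block i; P_i = C_i ⊕ S_i.
Only C0 changed, to 13. In CTR, a change in C_i flips the same bit in P_i only; the keystream is unaffected. Decrypting the received ciphertext:
P0: T = 75, S = E(K, T) = 106; 13 ⊕ 106 = 103.
P1: T = 76, S = E(K, T) = 109; 194 ⊕ 109 = 175.
P2: T = 77, S = E(K, T) = 108; 230 ⊕ 108 = 138.
P3: T = 78, S = E(K, T) = 111; 149 ⊕ 111 = 250.
P4: T = 79, S = E(K, T) = 110; 157 ⊕ 110 = 243.
P5: T = 80, S = E(K, T) = 113; 38 ⊕ 113 = 87.
Blocks that differ from the original plaintext: P0.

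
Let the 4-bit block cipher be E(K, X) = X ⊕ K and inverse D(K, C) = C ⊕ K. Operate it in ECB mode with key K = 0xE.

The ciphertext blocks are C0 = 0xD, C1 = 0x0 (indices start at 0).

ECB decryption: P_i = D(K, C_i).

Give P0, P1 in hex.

P0: D(K, 0xD) = 0x3.
P1: D(K, 0x0) = 0xE.

P0 = 0x3, P1 = 0xE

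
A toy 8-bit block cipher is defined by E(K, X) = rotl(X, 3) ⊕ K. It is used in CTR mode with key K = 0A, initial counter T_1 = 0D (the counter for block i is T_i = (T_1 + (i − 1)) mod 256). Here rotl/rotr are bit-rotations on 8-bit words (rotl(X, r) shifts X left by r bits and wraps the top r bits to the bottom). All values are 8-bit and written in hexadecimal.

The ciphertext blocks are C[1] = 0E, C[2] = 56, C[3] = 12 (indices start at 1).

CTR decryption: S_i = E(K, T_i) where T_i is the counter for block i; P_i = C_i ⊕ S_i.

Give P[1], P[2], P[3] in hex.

P[1]: T = 0D, S = E(K, T) = 62; 0E ⊕ 62 = 6C.
P[2]: T = 0E, S = E(K, T) = 7A; 56 ⊕ 7A = 2C.
P[3]: T = 0F, S = E(K, T) = 72; 12 ⊕ 72 = 60.

P[1] = 6C, P[2] = 2C, P[3] = 60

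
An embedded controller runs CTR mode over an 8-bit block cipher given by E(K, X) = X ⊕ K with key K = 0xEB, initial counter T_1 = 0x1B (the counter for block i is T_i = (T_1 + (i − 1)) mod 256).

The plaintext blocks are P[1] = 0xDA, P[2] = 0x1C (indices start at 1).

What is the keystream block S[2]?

CTR encryption: S_i = E(K, T_i) where T_i is the counter for block i; C_i = P_i ⊕ S_i.
C[1]: T = 0x1B, S = E(K, T) = 0xF0; 0xDA ⊕ 0xF0 = 0x2A.
C[2]: T = 0x1C, S = E(K, T) = 0xF7; 0x1C ⊕ 0xF7 = 0xEB.
So S[2] = 0xF7.

0xF7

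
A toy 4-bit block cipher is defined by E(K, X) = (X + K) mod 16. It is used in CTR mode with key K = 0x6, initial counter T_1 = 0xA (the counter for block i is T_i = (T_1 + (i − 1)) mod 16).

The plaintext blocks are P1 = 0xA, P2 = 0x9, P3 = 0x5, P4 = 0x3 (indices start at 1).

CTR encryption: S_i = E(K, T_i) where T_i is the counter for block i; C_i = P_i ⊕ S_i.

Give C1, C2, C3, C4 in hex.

C1: T = 0xA, S = E(K, T) = 0x0; 0xA ⊕ 0x0 = 0xA.
C2: T = 0xB, S = E(K, T) = 0x1; 0x9 ⊕ 0x1 = 0x8.
C3: T = 0xC, S = E(K, T) = 0x2; 0x5 ⊕ 0x2 = 0x7.
C4: T = 0xD, S = E(K, T) = 0x3; 0x3 ⊕ 0x3 = 0x0.

C1 = 0xA, C2 = 0x8, C3 = 0x7, C4 = 0x0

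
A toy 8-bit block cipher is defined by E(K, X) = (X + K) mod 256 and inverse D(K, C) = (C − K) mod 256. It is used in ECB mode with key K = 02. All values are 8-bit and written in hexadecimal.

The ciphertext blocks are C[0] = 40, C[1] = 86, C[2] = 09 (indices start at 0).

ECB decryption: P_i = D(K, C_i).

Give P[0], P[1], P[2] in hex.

P[0]: D(K, 40) = 3E.
P[1]: D(K, 86) = 84.
P[2]: D(K, 09) = 07.

P[0] = 3E, P[1] = 84, P[2] = 07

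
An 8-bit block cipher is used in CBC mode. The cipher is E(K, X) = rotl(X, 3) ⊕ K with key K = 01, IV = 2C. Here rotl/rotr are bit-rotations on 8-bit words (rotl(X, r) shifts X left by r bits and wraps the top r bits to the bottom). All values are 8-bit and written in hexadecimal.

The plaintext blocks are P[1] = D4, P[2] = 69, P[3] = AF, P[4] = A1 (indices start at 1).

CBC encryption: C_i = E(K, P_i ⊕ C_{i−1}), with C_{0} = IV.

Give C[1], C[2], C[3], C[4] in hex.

C[1]: P[1] ⊕ 2C = F8; E(K, F8) = C6.
C[2]: P[2] ⊕ C6 = AF; E(K, AF) = 7C.
C[3]: P[3] ⊕ 7C = D3; E(K, D3) = 9F.
C[4]: P[4] ⊕ 9F = 3E; E(K, 3E) = F0.

C[1] = C6, C[2] = 7C, C[3] = 9F, C[4] = F0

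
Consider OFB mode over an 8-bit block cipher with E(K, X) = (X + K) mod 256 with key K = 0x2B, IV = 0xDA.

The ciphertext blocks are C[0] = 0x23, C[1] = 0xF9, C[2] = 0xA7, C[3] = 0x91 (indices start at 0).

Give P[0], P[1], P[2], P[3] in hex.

OFB decryption: S_i = E(K, S_{i−1}) with S_{−1} = IV; P_i = C_i ⊕ S_i.
P[0]: S = E(K, 0xDA) = 0x05; 0x23 ⊕ 0x05 = 0x26.
P[1]: S = E(K, 0x05) = 0x30; 0xF9 ⊕ 0x30 = 0xC9.
P[2]: S = E(K, 0x30) = 0x5B; 0xA7 ⊕ 0x5B = 0xFC.
P[3]: S = E(K, 0x5B) = 0x86; 0x91 ⊕ 0x86 = 0x17.

P[0] = 0x26, P[1] = 0xC9, P[2] = 0xFC, P[3] = 0x17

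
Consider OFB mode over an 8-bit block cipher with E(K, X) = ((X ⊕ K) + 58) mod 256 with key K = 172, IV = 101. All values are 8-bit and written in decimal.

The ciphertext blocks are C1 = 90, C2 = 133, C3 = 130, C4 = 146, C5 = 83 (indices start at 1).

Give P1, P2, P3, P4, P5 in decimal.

OFB decryption: S_i = E(K, S_{i−1}) with S_{0} = IV; P_i = C_i ⊕ S_i.
P1: S = E(K, 101) = 3; 90 ⊕ 3 = 89.
P2: S = E(K, 3) = 233; 133 ⊕ 233 = 108.
P3: S = E(K, 233) = 127; 130 ⊕ 127 = 253.
P4: S = E(K, 127) = 13; 146 ⊕ 13 = 159.
P5: S = E(K, 13) = 219; 83 ⊕ 219 = 136.

P1 = 89, P2 = 108, P3 = 253, P4 = 159, P5 = 136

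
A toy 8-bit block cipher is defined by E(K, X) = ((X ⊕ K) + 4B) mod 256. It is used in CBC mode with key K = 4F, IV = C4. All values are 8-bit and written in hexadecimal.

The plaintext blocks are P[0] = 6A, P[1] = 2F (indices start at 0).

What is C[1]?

CBC encryption: C_i = E(K, P_i ⊕ C_{i−1}), with C_{−1} = IV.
C[0]: P[0] ⊕ C4 = AE; E(K, AE) = 2C.
C[1]: P[1] ⊕ 2C = 03; E(K, 03) = 97.

C[1] = 97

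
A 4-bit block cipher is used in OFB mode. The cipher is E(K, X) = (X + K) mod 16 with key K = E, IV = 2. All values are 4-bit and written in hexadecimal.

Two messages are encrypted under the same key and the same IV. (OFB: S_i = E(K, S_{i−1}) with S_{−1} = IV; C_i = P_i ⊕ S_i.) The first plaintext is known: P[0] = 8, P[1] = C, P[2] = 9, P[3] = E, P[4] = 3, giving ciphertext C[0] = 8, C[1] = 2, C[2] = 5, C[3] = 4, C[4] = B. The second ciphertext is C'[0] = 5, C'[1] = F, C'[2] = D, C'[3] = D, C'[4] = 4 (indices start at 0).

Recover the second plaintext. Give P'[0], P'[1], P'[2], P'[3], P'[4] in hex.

P'[0] = 5, P'[1] = 1, P'[2] = 1, P'[3] = 7, P'[4] = C

In OFB with a reused IV, both messages share the same keystream S_i, so C_i ⊕ C'_i = P_i ⊕ P'_i and thus P'_i = P_i ⊕ C_i ⊕ C'_i.
P'[0]: 8 ⊕ 8 ⊕ 5 = 5.
P'[1]: C ⊕ 2 ⊕ F = 1.
P'[2]: 9 ⊕ 5 ⊕ D = 1.
P'[3]: E ⊕ 4 ⊕ D = 7.
P'[4]: 3 ⊕ B ⊕ 4 = C.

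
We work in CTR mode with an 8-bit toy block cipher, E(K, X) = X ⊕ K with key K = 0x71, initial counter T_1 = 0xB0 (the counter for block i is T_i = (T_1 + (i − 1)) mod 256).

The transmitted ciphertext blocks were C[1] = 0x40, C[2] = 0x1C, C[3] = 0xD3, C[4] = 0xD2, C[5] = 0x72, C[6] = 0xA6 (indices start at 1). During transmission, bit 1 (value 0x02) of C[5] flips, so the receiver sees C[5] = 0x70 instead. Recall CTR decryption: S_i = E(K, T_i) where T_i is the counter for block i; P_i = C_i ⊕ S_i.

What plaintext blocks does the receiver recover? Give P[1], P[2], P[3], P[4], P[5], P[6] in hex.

Only C[5] changed, to 0x70. In CTR, a change in C_i flips the same bit in P_i only; the keystream is unaffected. Decrypting the received ciphertext:
P[1]: T = 0xB0, S = E(K, T) = 0xC1; 0x40 ⊕ 0xC1 = 0x81.
P[2]: T = 0xB1, S = E(K, T) = 0xC0; 0x1C ⊕ 0xC0 = 0xDC.
P[3]: T = 0xB2, S = E(K, T) = 0xC3; 0xD3 ⊕ 0xC3 = 0x10.
P[4]: T = 0xB3, S = E(K, T) = 0xC2; 0xD2 ⊕ 0xC2 = 0x10.
P[5]: T = 0xB4, S = E(K, T) = 0xC5; 0x70 ⊕ 0xC5 = 0xB5.
P[6]: T = 0xB5, S = E(K, T) = 0xC4; 0xA6 ⊕ 0xC4 = 0x62.
Blocks that differ from the original plaintext: P[5].

P[1] = 0x81, P[2] = 0xDC, P[3] = 0x10, P[4] = 0x10, P[5] = 0xB5, P[6] = 0x62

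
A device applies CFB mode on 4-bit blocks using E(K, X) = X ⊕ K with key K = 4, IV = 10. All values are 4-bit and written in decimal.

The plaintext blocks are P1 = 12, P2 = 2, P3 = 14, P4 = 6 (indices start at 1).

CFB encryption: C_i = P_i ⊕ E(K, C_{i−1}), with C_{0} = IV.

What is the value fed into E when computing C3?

C1: E(K, 10) = 14; 12 ⊕ 14 = 2.
C2: E(K, 2) = 6; 2 ⊕ 6 = 4.
C3: E(K, 4) = 0; 14 ⊕ 0 = 14.
So the input to E for block 3 is 4.

4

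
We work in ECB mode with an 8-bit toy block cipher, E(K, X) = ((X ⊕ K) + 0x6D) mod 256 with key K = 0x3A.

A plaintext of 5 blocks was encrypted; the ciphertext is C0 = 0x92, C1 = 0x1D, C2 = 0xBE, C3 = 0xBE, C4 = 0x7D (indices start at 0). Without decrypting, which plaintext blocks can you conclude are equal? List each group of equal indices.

ECB encrypts each block independently with the same key, so equal ciphertext blocks imply equal plaintext blocks.
C2 = C3 = 0xBE, so P2 = P3.

P2 = P3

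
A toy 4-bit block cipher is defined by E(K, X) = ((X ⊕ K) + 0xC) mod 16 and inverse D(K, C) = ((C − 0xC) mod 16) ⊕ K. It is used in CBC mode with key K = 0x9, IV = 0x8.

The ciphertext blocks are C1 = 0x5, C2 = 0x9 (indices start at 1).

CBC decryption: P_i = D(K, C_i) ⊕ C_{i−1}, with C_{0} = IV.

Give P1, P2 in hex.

P1 = 0x8, P2 = 0x1

P1: D(K, 0x5) = 0x0; 0x0 ⊕ 0x8 = 0x8.
P2: D(K, 0x9) = 0x4; 0x4 ⊕ 0x5 = 0x1.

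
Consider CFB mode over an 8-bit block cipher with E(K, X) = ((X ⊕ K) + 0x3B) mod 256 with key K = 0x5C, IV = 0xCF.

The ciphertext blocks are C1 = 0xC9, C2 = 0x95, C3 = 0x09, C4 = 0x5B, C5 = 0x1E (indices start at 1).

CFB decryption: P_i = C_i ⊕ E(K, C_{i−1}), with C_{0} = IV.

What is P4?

P4: E(K, 0x09) = 0x90; 0x5B ⊕ 0x90 = 0xCB.

P4 = 0xCB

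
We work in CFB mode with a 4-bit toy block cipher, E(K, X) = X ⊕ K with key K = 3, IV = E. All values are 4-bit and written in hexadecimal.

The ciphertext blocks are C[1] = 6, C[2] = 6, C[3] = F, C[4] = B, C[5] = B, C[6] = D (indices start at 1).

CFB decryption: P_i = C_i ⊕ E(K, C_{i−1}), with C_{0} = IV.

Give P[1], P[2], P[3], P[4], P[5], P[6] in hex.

P[1] = B, P[2] = 3, P[3] = A, P[4] = 7, P[5] = 3, P[6] = 5

P[1]: E(K, E) = D; 6 ⊕ D = B.
P[2]: E(K, 6) = 5; 6 ⊕ 5 = 3.
P[3]: E(K, 6) = 5; F ⊕ 5 = A.
P[4]: E(K, F) = C; B ⊕ C = 7.
P[5]: E(K, B) = 8; B ⊕ 8 = 3.
P[6]: E(K, B) = 8; D ⊕ 8 = 5.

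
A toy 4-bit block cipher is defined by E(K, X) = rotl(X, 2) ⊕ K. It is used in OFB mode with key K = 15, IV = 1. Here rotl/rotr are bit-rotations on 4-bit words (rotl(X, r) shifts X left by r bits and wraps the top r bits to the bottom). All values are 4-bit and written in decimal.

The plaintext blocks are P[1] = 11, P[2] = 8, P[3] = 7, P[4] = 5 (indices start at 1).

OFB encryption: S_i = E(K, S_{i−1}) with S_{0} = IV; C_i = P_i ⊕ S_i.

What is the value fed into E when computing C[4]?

C[1]: S = E(K, 1) = 11; 11 ⊕ 11 = 0.
C[2]: S = E(K, 11) = 1; 8 ⊕ 1 = 9.
C[3]: S = E(K, 1) = 11; 7 ⊕ 11 = 12.
C[4]: S = E(K, 11) = 1; 5 ⊕ 1 = 4.
So the input to E for block [4] is 11.

11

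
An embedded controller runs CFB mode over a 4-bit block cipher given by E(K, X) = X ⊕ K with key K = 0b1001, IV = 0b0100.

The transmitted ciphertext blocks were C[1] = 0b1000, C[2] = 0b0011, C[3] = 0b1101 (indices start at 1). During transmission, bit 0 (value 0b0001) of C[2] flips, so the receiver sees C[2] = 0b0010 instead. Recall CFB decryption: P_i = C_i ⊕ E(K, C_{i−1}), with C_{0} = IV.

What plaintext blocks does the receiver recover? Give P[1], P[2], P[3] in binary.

Only C[2] changed, to 0b0010. In CFB, a change in C_i flips the same bit in P_i and garbles P_{i+1}. Decrypting the received ciphertext:
P[1]: E(K, 0b0100) = 0b1101; 0b1000 ⊕ 0b1101 = 0b0101.
P[2]: E(K, 0b1000) = 0b0001; 0b0010 ⊕ 0b0001 = 0b0011.
P[3]: E(K, 0b0010) = 0b1011; 0b1101 ⊕ 0b1011 = 0b0110.
Blocks that differ from the original plaintext: P[2], P[3].

P[1] = 0b0101, P[2] = 0b0011, P[3] = 0b0110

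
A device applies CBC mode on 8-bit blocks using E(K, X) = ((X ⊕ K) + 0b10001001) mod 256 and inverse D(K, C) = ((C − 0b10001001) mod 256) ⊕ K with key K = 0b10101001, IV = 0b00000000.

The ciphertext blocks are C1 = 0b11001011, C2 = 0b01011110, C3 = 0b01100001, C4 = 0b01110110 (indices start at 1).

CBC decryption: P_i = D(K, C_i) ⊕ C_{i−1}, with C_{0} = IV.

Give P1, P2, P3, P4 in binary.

P1 = 0b11101011, P2 = 0b10110111, P3 = 0b00101111, P4 = 0b00100101

P1: D(K, 0b11001011) = 0b11101011; 0b11101011 ⊕ 0b00000000 = 0b11101011.
P2: D(K, 0b01011110) = 0b01111100; 0b01111100 ⊕ 0b11001011 = 0b10110111.
P3: D(K, 0b01100001) = 0b01110001; 0b01110001 ⊕ 0b01011110 = 0b00101111.
P4: D(K, 0b01110110) = 0b01000100; 0b01000100 ⊕ 0b01100001 = 0b00100101.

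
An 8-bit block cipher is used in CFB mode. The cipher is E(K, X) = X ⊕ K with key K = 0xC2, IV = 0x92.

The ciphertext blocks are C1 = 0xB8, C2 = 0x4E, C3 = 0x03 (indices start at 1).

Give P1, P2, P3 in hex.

CFB decryption: P_i = C_i ⊕ E(K, C_{i−1}), with C_{0} = IV.
P1: E(K, 0x92) = 0x50; 0xB8 ⊕ 0x50 = 0xE8.
P2: E(K, 0xB8) = 0x7A; 0x4E ⊕ 0x7A = 0x34.
P3: E(K, 0x4E) = 0x8C; 0x03 ⊕ 0x8C = 0x8F.

P1 = 0xE8, P2 = 0x34, P3 = 0x8F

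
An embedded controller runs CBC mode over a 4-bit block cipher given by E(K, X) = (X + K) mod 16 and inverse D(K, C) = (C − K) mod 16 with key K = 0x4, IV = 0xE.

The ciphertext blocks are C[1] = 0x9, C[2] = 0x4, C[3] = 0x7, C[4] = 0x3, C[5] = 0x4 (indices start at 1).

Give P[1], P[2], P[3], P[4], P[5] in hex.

CBC decryption: P_i = D(K, C_i) ⊕ C_{i−1}, with C_{0} = IV.
P[1]: D(K, 0x9) = 0x5; 0x5 ⊕ 0xE = 0xB.
P[2]: D(K, 0x4) = 0x0; 0x0 ⊕ 0x9 = 0x9.
P[3]: D(K, 0x7) = 0x3; 0x3 ⊕ 0x4 = 0x7.
P[4]: D(K, 0x3) = 0xF; 0xF ⊕ 0x7 = 0x8.
P[5]: D(K, 0x4) = 0x0; 0x0 ⊕ 0x3 = 0x3.

P[1] = 0xB, P[2] = 0x9, P[3] = 0x7, P[4] = 0x8, P[5] = 0x3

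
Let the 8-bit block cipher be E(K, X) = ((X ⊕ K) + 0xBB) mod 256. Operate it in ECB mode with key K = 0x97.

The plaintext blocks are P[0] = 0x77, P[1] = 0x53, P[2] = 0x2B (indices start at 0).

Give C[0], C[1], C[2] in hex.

C[0] = 0x9B, C[1] = 0x7F, C[2] = 0x77

ECB encryption: C_i = E(K, P_i).
C[0]: E(K, 0x77) = 0x9B.
C[1]: E(K, 0x53) = 0x7F.
C[2]: E(K, 0x2B) = 0x77.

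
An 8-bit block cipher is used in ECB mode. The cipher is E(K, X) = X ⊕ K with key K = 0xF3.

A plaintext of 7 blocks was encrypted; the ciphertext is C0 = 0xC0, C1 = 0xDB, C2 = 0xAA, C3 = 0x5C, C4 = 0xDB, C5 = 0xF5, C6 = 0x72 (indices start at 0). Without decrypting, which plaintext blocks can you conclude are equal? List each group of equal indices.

P1 = P4

ECB encrypts each block independently with the same key, so equal ciphertext blocks imply equal plaintext blocks.
C1 = C4 = 0xDB, so P1 = P4.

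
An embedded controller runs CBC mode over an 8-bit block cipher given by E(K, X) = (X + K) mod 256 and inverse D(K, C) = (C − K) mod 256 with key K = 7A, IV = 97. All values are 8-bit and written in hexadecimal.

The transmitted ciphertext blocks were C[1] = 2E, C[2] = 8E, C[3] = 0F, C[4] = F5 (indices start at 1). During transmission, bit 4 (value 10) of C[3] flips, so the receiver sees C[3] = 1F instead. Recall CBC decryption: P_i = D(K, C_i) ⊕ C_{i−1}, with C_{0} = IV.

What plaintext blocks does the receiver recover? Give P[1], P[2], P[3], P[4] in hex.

P[1] = 23, P[2] = 3A, P[3] = 2B, P[4] = 64

Only C[3] changed, to 1F. In CBC, a change in C_i garbles P_i and flips the same bit in P_{i+1}. Decrypting the received ciphertext:
P[1]: D(K, 2E) = B4; B4 ⊕ 97 = 23.
P[2]: D(K, 8E) = 14; 14 ⊕ 2E = 3A.
P[3]: D(K, 1F) = A5; A5 ⊕ 8E = 2B.
P[4]: D(K, F5) = 7B; 7B ⊕ 1F = 64.
Blocks that differ from the original plaintext: P[3], P[4].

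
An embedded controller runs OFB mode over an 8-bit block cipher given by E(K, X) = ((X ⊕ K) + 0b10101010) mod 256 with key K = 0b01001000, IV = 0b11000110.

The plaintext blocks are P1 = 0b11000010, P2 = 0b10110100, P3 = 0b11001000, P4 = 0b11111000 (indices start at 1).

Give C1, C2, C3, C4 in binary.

OFB encryption: S_i = E(K, S_{i−1}) with S_{0} = IV; C_i = P_i ⊕ S_i.
C1: S = E(K, 0b11000110) = 0b00111000; 0b11000010 ⊕ 0b00111000 = 0b11111010.
C2: S = E(K, 0b00111000) = 0b00011010; 0b10110100 ⊕ 0b00011010 = 0b10101110.
C3: S = E(K, 0b00011010) = 0b11111100; 0b11001000 ⊕ 0b11111100 = 0b00110100.
C4: S = E(K, 0b11111100) = 0b01011110; 0b11111000 ⊕ 0b01011110 = 0b10100110.

C1 = 0b11111010, C2 = 0b10101110, C3 = 0b00110100, C4 = 0b10100110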